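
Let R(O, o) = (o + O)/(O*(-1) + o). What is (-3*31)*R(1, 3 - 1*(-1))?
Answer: -155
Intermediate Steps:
R(O, o) = (O + o)/(o - O) (R(O, o) = (O + o)/(-O + o) = (O + o)/(o - O))
(-3*31)*R(1, 3 - 1*(-1)) = (-3*31)*((1 + (3 - 1*(-1)))/((3 - 1*(-1)) - 1*1)) = -93*(1 + (3 + 1))/((3 + 1) - 1) = -93*(1 + 4)/(4 - 1) = -93*5/3 = -155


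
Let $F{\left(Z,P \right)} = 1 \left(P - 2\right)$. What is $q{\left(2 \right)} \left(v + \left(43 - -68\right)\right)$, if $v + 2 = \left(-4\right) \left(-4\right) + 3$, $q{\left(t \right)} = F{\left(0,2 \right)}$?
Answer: $0$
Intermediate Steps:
$F{\left(Z,P \right)} = -2 + P$ ($F{\left(Z,P \right)} = 1 \left(-2 + P\right) = -2 + P$)
$q{\left(t \right)} = 0$ ($q{\left(t \right)} = -2 + 2 = 0$)
$v = 17$ ($v = -2 + \left(\left(-4\right) \left(-4\right) + 3\right) = -2 + \left(16 + 3\right) = -2 + 19 = 17$)
$q{\left(2 \right)} \left(v + \left(43 - -68\right)\right) = 0 \left(17 + \left(43 - -68\right)\right) = 0 \left(17 + \left(43 + 68\right)\right) = 0 \left(17 + 111\right) = 0 \cdot 128 = 0$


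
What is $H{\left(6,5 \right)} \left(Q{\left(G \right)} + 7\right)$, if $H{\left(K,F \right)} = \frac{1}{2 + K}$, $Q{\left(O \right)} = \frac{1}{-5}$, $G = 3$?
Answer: $\frac{17}{20} \approx 0.85$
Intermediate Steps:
$Q{\left(O \right)} = - \frac{1}{5}$
$H{\left(6,5 \right)} \left(Q{\left(G \right)} + 7\right) = \frac{- \frac{1}{5} + 7}{2 + 6} = \frac{1}{8} \cdot \frac{34}{5} = \frac{17}{20}$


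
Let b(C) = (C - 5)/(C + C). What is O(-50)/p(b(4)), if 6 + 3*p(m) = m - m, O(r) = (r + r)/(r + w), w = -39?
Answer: -50/89 ≈ -0.56180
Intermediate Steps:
b(C) = (-5 + C)/(2*C) (b(C) = (-5 + C)/((2*C)) = (-5 + C)*(1/(2*C)) = (-5 + C)/(2*C))
O(r) = 2*r/(-39 + r) (O(r) = (r + r)/(r - 39) = (2*r)/(-39 + r) = 2*r/(-39 + r))
p(m) = -2 (p(m) = -2 + (m - m)/3 = -2 + (1/3)*0 = -2 + 0 = -2)
O(-50)/p(b(4)) = (2*(-50)/(-39 - 50))/(-2) = (2*(-50)/(-89))*(-1/2) = (2*(-50)*(-1/89))*(-1/2) = (100/89)*(-1/2) = -50/89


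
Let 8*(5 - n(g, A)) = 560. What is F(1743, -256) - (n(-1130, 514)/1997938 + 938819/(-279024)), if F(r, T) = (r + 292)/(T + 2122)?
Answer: 386212576027261/86686997465616 ≈ 4.4553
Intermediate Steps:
F(r, T) = (292 + r)/(2122 + T)
n(g, A) = -65 (n(g, A) = 5 - 1/8*560 = 5 - 70 = -65)
F(1743, -256) - (n(-1130, 514)/1997938 + 938819/(-279024)) = (292 + 1743)/(2122 - 256) - (-65/1997938 + 938819/(-279024)) = 2035/1866 - (-65*1/1997938 + 938819*(-1/279024)) = (1/1866)*2035 - (-65/1997938 - 938819/279024) = 2035/1866 - 1*(-937860145891/278736326256) = 2035/1866 + 937860145891/278736326256 = 386212576027261/86686997465616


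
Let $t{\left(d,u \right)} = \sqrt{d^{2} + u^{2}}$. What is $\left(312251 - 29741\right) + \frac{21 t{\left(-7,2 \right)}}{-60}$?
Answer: $282510 - \frac{7 \sqrt{53}}{20} \approx 2.8251 \cdot 10^{5}$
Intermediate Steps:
$\left(312251 - 29741\right) + \frac{21 t{\left(-7,2 \right)}}{-60} = \left(312251 - 29741\right) + \frac{21 \sqrt{\left(-7\right)^{2} + 2^{2}}}{-60} = 282510 + 21 \sqrt{49 + 4} \left(- \frac{1}{60}\right) = 282510 + 21 \sqrt{53} \left(- \frac{1}{60}\right) = 282510 - \frac{7 \sqrt{53}}{20}$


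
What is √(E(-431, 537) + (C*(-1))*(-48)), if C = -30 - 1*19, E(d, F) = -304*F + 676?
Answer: 2*I*√41231 ≈ 406.11*I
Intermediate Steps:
E(d, F) = 676 - 304*F
C = -49 (C = -30 - 19 = -49)
√(E(-431, 537) + (C*(-1))*(-48)) = √((676 - 304*537) - 49*(-1)*(-48)) = √((676 - 163248) + 49*(-48)) = √(-162572 - 2352) = √(-164924) = 2*I*√41231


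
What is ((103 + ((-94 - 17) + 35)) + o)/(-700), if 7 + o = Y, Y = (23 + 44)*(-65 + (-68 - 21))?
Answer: 5149/350 ≈ 14.711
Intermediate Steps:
Y = -10318 (Y = 67*(-65 - 89) = 67*(-154) = -10318)
o = -10325 (o = -7 - 10318 = -10325)
((103 + ((-94 - 17) + 35)) + o)/(-700) = ((103 + ((-94 - 17) + 35)) - 10325)/(-700) = ((103 + (-111 + 35)) - 10325)*(-1/700) = ((103 - 76) - 10325)*(-1/700) = (27 - 10325)*(-1/700) = -10298*(-1/700) = 5149/350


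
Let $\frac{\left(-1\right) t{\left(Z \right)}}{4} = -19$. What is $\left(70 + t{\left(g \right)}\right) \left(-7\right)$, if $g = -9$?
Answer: $-1022$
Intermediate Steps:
$t{\left(Z \right)} = 76$ ($t{\left(Z \right)} = \left(-4\right) \left(-19\right) = 76$)
$\left(70 + t{\left(g \right)}\right) \left(-7\right) = \left(70 + 76\right) \left(-7\right) = 146 \left(-7\right) = -1022$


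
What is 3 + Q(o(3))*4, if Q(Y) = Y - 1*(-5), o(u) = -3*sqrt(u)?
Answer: 23 - 12*sqrt(3) ≈ 2.2154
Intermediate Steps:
Q(Y) = 5 + Y (Q(Y) = Y + 5 = 5 + Y)
3 + Q(o(3))*4 = 3 + (5 - 3*sqrt(3))*4 = 3 + (20 - 12*sqrt(3)) = 23 - 12*sqrt(3)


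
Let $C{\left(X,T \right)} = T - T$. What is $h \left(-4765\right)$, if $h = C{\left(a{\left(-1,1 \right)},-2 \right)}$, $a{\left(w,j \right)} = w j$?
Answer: $0$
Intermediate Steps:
$a{\left(w,j \right)} = j w$
$C{\left(X,T \right)} = 0$
$h = 0$
$h \left(-4765\right) = 0 \left(-4765\right) = 0$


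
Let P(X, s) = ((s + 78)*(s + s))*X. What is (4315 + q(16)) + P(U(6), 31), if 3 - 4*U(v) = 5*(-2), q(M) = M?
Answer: 52589/2 ≈ 26295.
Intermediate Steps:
U(v) = 13/4 (U(v) = 3/4 - 5*(-2)/4 = 3/4 - 1/4*(-10) = 3/4 + 5/2 = 13/4)
P(X, s) = 2*X*s*(78 + s) (P(X, s) = ((78 + s)*(2*s))*X = (2*s*(78 + s))*X = 2*X*s*(78 + s))
(4315 + q(16)) + P(U(6), 31) = (4315 + 16) + 2*(13/4)*31*(78 + 31) = 4331 + 2*(13/4)*31*109 = 4331 + 43927/2 = 52589/2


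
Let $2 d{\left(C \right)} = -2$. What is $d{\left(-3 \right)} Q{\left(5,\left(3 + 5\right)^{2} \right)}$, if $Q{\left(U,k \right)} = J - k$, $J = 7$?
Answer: $57$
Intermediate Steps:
$d{\left(C \right)} = -1$ ($d{\left(C \right)} = \frac{1}{2} \left(-2\right) = -1$)
$Q{\left(U,k \right)} = 7 - k$
$d{\left(-3 \right)} Q{\left(5,\left(3 + 5\right)^{2} \right)} = - (7 - \left(3 + 5\right)^{2}) = - (7 - 8^{2}) = - (7 - 64) = \left(-1\right) \left(-57\right) = 57$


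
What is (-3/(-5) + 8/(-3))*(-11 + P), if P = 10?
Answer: 31/15 ≈ 2.0667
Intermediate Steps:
(-3/(-5) + 8/(-3))*(-11 + P) = (-3/(-5) + 8/(-3))*(-11 + 10) = (-3*(-⅕) + 8*(-⅓))*(-1) = (⅗ - 8/3)*(-1) = -31/15*(-1) = 31/15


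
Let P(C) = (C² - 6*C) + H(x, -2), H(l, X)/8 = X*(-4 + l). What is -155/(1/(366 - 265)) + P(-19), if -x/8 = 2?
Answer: -14860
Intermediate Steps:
x = -16 (x = -8*2 = -16)
H(l, X) = 8*X*(-4 + l) (H(l, X) = 8*(X*(-4 + l)) = 8*X*(-4 + l))
P(C) = 320 + C² - 6*C (P(C) = (C² - 6*C) + 8*(-2)*(-4 - 16) = (C² - 6*C) + 8*(-2)*(-20) = (C² - 6*C) + 320 = 320 + C² - 6*C)
-155/(1/(366 - 265)) + P(-19) = -155/(1/(366 - 265)) + (320 + (-19)² - 6*(-19)) = -155/(1/101) + (320 + 361 + 114) = -155/1/101 + 795 = -155*101 + 795 = -15655 + 795 = -14860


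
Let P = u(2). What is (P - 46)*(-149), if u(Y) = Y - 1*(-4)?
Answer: 5960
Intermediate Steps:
u(Y) = 4 + Y (u(Y) = Y + 4 = 4 + Y)
P = 6 (P = 4 + 2 = 6)
(P - 46)*(-149) = (6 - 46)*(-149) = -40*(-149) = 5960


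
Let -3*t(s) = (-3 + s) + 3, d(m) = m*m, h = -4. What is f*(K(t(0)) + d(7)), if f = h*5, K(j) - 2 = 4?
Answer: -1100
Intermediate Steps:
d(m) = m²
t(s) = -s/3 (t(s) = -((-3 + s) + 3)/3 = -s/3)
K(j) = 6 (K(j) = 2 + 4 = 6)
f = -20 (f = -4*5 = -20)
f*(K(t(0)) + d(7)) = -20*(6 + 7²) = -20*(6 + 49) = -20*55 = -1100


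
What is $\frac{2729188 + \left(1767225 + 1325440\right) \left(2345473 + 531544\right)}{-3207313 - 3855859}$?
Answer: $- \frac{8897652509493}{7063172} \approx -1.2597 \cdot 10^{6}$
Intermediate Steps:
$\frac{2729188 + \left(1767225 + 1325440\right) \left(2345473 + 531544\right)}{-3207313 - 3855859} = \frac{2729188 + 3092665 \cdot 2877017}{-7063172} = \left(2729188 + 8897649780305\right) \left(- \frac{1}{7063172}\right) = 8897652509493 \left(- \frac{1}{7063172}\right) = - \frac{8897652509493}{7063172}$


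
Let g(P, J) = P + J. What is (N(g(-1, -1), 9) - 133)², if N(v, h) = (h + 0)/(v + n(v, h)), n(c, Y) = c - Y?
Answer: 3020644/169 ≈ 17874.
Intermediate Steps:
g(P, J) = J + P
N(v, h) = h/(-h + 2*v) (N(v, h) = (h + 0)/(v + (v - h)) = h/(-h + 2*v))
(N(g(-1, -1), 9) - 133)² = (9/(-1*9 + 2*(-1 - 1)) - 133)² = (9/(-9 + 2*(-2)) - 133)² = (9/(-9 - 4) - 133)² = (9/(-13) - 133)² = (9*(-1/13) - 133)² = (-9/13 - 133)² = (-1738/13)² = 3020644/169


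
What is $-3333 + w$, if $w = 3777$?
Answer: $444$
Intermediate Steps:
$-3333 + w = -3333 + 3777 = 444$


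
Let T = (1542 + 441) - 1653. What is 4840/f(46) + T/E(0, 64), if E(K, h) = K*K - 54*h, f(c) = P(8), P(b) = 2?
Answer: 1393865/576 ≈ 2419.9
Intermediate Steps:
f(c) = 2
E(K, h) = K² - 54*h
T = 330 (T = 1983 - 1653 = 330)
4840/f(46) + T/E(0, 64) = 4840/2 + 330/(0² - 54*64) = 4840*(½) + 330/(0 - 3456) = 2420 + 330/(-3456) = 2420 + 330*(-1/3456) = 2420 - 55/576 = 1393865/576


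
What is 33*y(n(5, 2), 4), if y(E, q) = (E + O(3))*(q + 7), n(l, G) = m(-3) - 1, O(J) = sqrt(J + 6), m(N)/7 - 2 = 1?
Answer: 8349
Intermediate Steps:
m(N) = 21 (m(N) = 14 + 7*1 = 14 + 7 = 21)
O(J) = sqrt(6 + J)
n(l, G) = 20 (n(l, G) = 21 - 1 = 20)
y(E, q) = (3 + E)*(7 + q) (y(E, q) = (E + sqrt(6 + 3))*(q + 7) = (E + sqrt(9))*(7 + q) = (E + 3)*(7 + q) = (3 + E)*(7 + q))
33*y(n(5, 2), 4) = 33*(21 + 3*4 + 7*20 + 20*4) = 33*(21 + 12 + 140 + 80) = 33*253 = 8349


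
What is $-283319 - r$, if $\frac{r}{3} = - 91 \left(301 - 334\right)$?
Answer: $-292328$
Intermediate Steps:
$r = 9009$ ($r = 3 \left(- 91 \left(301 - 334\right)\right) = 3 \left(\left(-91\right) \left(-33\right)\right) = 3 \cdot 3003 = 9009$)
$-283319 - r = -283319 - 9009 = -292328$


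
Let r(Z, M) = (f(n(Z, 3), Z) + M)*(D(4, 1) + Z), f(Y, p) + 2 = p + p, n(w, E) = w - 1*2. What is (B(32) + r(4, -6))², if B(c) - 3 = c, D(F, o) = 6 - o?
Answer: 1225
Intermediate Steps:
n(w, E) = -2 + w (n(w, E) = w - 2 = -2 + w)
f(Y, p) = -2 + 2*p (f(Y, p) = -2 + (p + p) = -2 + 2*p)
B(c) = 3 + c
r(Z, M) = (5 + Z)*(-2 + M + 2*Z) (r(Z, M) = ((-2 + 2*Z) + M)*((6 - 1*1) + Z) = (-2 + M + 2*Z)*((6 - 1) + Z) = (-2 + M + 2*Z)*(5 + Z) = (5 + Z)*(-2 + M + 2*Z))
(B(32) + r(4, -6))² = ((3 + 32) + (-10 + 2*4² + 5*(-6) + 8*4 - 6*4))² = (35 + (-10 + 2*16 - 30 + 32 - 24))² = (35 + (-10 + 32 - 30 + 32 - 24))² = (35 + 0)² = 35² = 1225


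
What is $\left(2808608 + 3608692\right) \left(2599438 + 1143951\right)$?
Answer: $24022450229700$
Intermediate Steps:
$\left(2808608 + 3608692\right) \left(2599438 + 1143951\right) = 6417300 \cdot 3743389 = 24022450229700$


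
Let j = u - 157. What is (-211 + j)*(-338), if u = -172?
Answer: 182520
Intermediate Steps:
j = -329 (j = -172 - 157 = -329)
(-211 + j)*(-338) = (-211 - 329)*(-338) = -540*(-338) = 182520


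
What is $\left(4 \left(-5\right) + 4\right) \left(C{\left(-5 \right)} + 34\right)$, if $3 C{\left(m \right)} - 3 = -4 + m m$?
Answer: $-672$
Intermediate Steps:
$C{\left(m \right)} = - \frac{1}{3} + \frac{m^{2}}{3}$ ($C{\left(m \right)} = 1 + \frac{-4 + m m}{3} = 1 + \frac{-4 + m^{2}}{3} = 1 + \left(- \frac{4}{3} + \frac{m^{2}}{3}\right) = - \frac{1}{3} + \frac{m^{2}}{3}$)
$\left(4 \left(-5\right) + 4\right) \left(C{\left(-5 \right)} + 34\right) = \left(4 \left(-5\right) + 4\right) \left(\left(- \frac{1}{3} + \frac{\left(-5\right)^{2}}{3}\right) + 34\right) = \left(-20 + 4\right) \left(\left(- \frac{1}{3} + \frac{1}{3} \cdot 25\right) + 34\right) = - 16 \left(\left(- \frac{1}{3} + \frac{25}{3}\right) + 34\right) = - 16 \left(8 + 34\right) = \left(-16\right) 42 = -672$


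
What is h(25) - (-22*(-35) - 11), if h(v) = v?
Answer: -734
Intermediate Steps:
h(25) - (-22*(-35) - 11) = 25 - (-22*(-35) - 11) = 25 - (770 - 11) = 25 - 1*759 = 25 - 759 = -734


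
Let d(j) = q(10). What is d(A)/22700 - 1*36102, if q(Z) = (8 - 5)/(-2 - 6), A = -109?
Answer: -6556123203/181600 ≈ -36102.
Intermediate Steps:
q(Z) = -3/8 (q(Z) = 3/(-8) = 3*(-⅛) = -3/8)
d(j) = -3/8
d(A)/22700 - 1*36102 = -3/8/22700 - 1*36102 = -3/8*1/22700 - 36102 = -3/181600 - 36102 = -6556123203/181600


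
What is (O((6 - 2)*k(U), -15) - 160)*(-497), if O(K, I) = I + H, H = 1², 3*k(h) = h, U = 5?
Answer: 86478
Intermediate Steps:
k(h) = h/3
H = 1
O(K, I) = 1 + I (O(K, I) = I + 1 = 1 + I)
(O((6 - 2)*k(U), -15) - 160)*(-497) = ((1 - 15) - 160)*(-497) = (-14 - 160)*(-497) = -174*(-497) = 86478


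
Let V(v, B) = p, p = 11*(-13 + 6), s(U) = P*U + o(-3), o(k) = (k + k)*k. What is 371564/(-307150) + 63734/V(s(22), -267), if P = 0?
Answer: -891114024/1075025 ≈ -828.92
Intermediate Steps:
o(k) = 2*k² (o(k) = (2*k)*k = 2*k²)
s(U) = 18 (s(U) = 0*U + 2*(-3)² = 0 + 2*9 = 0 + 18 = 18)
p = -77 (p = 11*(-7) = -77)
V(v, B) = -77
371564/(-307150) + 63734/V(s(22), -267) = 371564/(-307150) + 63734/(-77) = 371564*(-1/307150) + 63734*(-1/77) = -185782/153575 - 5794/7 = -891114024/1075025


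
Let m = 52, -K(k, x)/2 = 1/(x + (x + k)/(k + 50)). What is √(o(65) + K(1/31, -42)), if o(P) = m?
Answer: √229769063134/66443 ≈ 7.2143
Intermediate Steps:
K(k, x) = -2/(x + (k + x)/(50 + k)) (K(k, x) = -2/(x + (x + k)/(k + 50)) = -2/(x + (k + x)/(50 + k)))
o(P) = 52
√(o(65) + K(1/31, -42)) = √(52 + 2*(-50 - 1/31)/(1/31 + 51*(-42) - 42/31)) = √(52 + 2*(-50 - 1*1/31)/(1/31 - 2142 + (1/31)*(-42))) = √(52 + 2*(-50 - 1/31)/(1/31 - 2142 - 42/31)) = √(52 + 2*(-1551/31)/(-66443/31)) = √(52 + 2*(-31/66443)*(-1551/31)) = √(52 + 3102/66443) = √(3458138/66443) = √229769063134/66443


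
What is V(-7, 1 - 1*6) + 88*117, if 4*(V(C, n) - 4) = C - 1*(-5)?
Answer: 20599/2 ≈ 10300.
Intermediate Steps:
V(C, n) = 21/4 + C/4 (V(C, n) = 4 + (C - 1*(-5))/4 = 4 + (C + 5)/4 = 4 + (5 + C)/4 = 4 + (5/4 + C/4) = 21/4 + C/4)
V(-7, 1 - 1*6) + 88*117 = (21/4 + (1/4)*(-7)) + 88*117 = (21/4 - 7/4) + 10296 = 7/2 + 10296 = 20599/2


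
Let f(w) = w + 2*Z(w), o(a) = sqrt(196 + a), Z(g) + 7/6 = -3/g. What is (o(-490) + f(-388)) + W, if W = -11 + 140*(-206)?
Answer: -17018447/582 + 7*I*sqrt(6) ≈ -29241.0 + 17.146*I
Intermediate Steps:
Z(g) = -7/6 - 3/g
f(w) = -7/3 + w - 6/w (f(w) = w + 2*(-7/6 - 3/w) = w + (-7/3 - 6/w) = -7/3 + w - 6/w)
W = -28851 (W = -11 - 28840 = -28851)
(o(-490) + f(-388)) + W = (sqrt(196 - 490) + (-7/3 - 388 - 6/(-388))) - 28851 = (sqrt(-294) + (-7/3 - 388 - 6*(-1/388))) - 28851 = (7*I*sqrt(6) + (-7/3 - 388 + 3/194)) - 28851 = (7*I*sqrt(6) - 227165/582) - 28851 = (-227165/582 + 7*I*sqrt(6)) - 28851 = -17018447/582 + 7*I*sqrt(6)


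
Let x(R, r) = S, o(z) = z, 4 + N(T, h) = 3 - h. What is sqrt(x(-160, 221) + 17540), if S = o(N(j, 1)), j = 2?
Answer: sqrt(17538) ≈ 132.43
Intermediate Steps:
N(T, h) = -1 - h (N(T, h) = -4 + (3 - h) = -1 - h)
S = -2 (S = -1 - 1*1 = -1 - 1 = -2)
x(R, r) = -2
sqrt(x(-160, 221) + 17540) = sqrt(-2 + 17540) = sqrt(17538)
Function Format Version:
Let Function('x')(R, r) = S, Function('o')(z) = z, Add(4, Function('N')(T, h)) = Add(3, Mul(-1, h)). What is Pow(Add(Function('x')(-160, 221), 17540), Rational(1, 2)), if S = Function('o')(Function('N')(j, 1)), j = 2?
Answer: Pow(17538, Rational(1, 2)) ≈ 132.43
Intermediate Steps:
Function('N')(T, h) = Add(-1, Mul(-1, h)) (Function('N')(T, h) = Add(-4, Add(3, Mul(-1, h))) = Add(-1, Mul(-1, h)))
S = -2 (S = Add(-1, Mul(-1, 1)) = Add(-1, -1) = -2)
Function('x')(R, r) = -2
Pow(Add(Function('x')(-160, 221), 17540), Rational(1, 2)) = Pow(Add(-2, 17540), Rational(1, 2)) = Pow(17538, Rational(1, 2))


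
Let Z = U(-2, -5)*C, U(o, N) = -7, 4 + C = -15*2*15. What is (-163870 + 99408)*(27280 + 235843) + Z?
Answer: -16961431648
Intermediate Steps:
C = -454 (C = -4 - 15*2*15 = -4 - 30*15 = -4 - 450 = -454)
Z = 3178 (Z = -7*(-454) = 3178)
(-163870 + 99408)*(27280 + 235843) + Z = (-163870 + 99408)*(27280 + 235843) + 3178 = -64462*263123 + 3178 = -16961434826 + 3178 = -16961431648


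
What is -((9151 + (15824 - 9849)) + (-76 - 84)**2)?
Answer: -40726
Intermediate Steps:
-((9151 + (15824 - 9849)) + (-76 - 84)**2) = -((9151 + 5975) + (-160)**2) = -(15126 + 25600) = -1*40726 = -40726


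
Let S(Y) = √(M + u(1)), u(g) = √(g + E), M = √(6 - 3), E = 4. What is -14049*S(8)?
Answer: -14049*√(√3 + √5) ≈ -27986.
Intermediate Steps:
M = √3 ≈ 1.7320
u(g) = √(4 + g) (u(g) = √(g + 4) = √(4 + g))
S(Y) = √(√3 + √5) (S(Y) = √(√3 + √(4 + 1)) = √(√3 + √5))
-14049*S(8) = -14049*√(√3 + √5)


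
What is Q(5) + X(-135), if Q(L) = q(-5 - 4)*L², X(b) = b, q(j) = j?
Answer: -360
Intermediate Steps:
Q(L) = -9*L² (Q(L) = (-5 - 4)*L² = -9*L²)
Q(5) + X(-135) = -9*5² - 135 = -9*25 - 135 = -225 - 135 = -360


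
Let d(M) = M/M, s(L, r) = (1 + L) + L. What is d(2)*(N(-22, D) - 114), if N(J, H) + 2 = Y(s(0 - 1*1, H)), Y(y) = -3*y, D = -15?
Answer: -113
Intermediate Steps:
s(L, r) = 1 + 2*L
d(M) = 1
N(J, H) = 1 (N(J, H) = -2 - 3*(1 + 2*(0 - 1*1)) = -2 - 3*(1 + 2*(0 - 1)) = -2 - 3*(1 + 2*(-1)) = -2 - 3*(1 - 2) = -2 - 3*(-1) = -2 + 3 = 1)
d(2)*(N(-22, D) - 114) = 1*(1 - 114) = 1*(-113) = -113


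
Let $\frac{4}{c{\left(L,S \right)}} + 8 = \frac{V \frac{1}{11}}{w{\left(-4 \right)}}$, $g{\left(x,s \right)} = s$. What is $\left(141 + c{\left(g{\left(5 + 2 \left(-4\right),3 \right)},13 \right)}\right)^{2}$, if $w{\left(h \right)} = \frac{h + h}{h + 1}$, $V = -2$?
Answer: $\frac{2487914641}{126025} \approx 19741.0$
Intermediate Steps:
$w{\left(h \right)} = \frac{2 h}{1 + h}$
$c{\left(L,S \right)} = - \frac{176}{355}$ ($c{\left(L,S \right)} = \frac{4}{-8 + \frac{\left(-2\right) \frac{1}{11}}{2 \left(-4\right) \frac{1}{1 - 4}}} = \frac{4}{-8 + \frac{\left(-2\right) \frac{1}{11}}{2 \left(-4\right) \frac{1}{-3}}} = \frac{4}{-8 - \frac{2}{11 \cdot 2 \left(-4\right) \left(- \frac{1}{3}\right)}} = \frac{4}{-8 - \frac{2}{11 \cdot \frac{8}{3}}} = \frac{4}{-8 - \frac{3}{44}} = \frac{4}{- \frac{355}{44}} = 4 \left(- \frac{44}{355}\right) = - \frac{176}{355}$)
$\left(141 + c{\left(g{\left(5 + 2 \left(-4\right),3 \right)},13 \right)}\right)^{2} = \left(141 - \frac{176}{355}\right)^{2} = \left(\frac{49879}{355}\right)^{2} = \frac{2487914641}{126025}$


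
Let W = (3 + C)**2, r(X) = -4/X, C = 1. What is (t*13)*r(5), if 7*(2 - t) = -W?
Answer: -312/7 ≈ -44.571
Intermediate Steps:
W = 16 (W = (3 + 1)**2 = 4**2 = 16)
t = 30/7 (t = 2 - (-1)*16/7 = 2 - 1/7*(-16) = 2 + 16/7 = 30/7 ≈ 4.2857)
(t*13)*r(5) = ((30/7)*13)*(-4/5) = 390*(-4*1/5)/7 = (390/7)*(-4/5) = -312/7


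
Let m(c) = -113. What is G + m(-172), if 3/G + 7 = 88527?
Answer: -10002757/88520 ≈ -113.00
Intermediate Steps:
G = 3/88520 (G = 3/(-7 + 88527) = 3/88520 ≈ 3.3891e-5)
G + m(-172) = 3/88520 - 113 = -10002757/88520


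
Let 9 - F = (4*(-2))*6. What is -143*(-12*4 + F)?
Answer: -1287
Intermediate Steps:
F = 57 (F = 9 - 4*(-2)*6 = 9 - (-8)*6 = 9 - 1*(-48) = 9 + 48 = 57)
-143*(-12*4 + F) = -143*(-12*4 + 57) = -143*(-48 + 57) = -143*9 = -1287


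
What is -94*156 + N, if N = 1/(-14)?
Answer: -205297/14 ≈ -14664.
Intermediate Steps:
N = -1/14 ≈ -0.071429
-94*156 + N = -94*156 - 1/14 = -14664 - 1/14 = -205297/14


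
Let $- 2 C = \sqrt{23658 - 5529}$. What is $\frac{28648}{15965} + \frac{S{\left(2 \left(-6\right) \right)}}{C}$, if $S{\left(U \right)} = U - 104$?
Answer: $\frac{28648}{15965} + \frac{232 \sqrt{18129}}{18129} \approx 3.5175$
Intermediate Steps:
$S{\left(U \right)} = -104 + U$ ($S{\left(U \right)} = U - 104 = -104 + U$)
$C = - \frac{\sqrt{18129}}{2}$ ($C = - \frac{\sqrt{23658 - 5529}}{2} = - \frac{\sqrt{18129}}{2} \approx -67.322$)
$\frac{28648}{15965} + \frac{S{\left(2 \left(-6\right) \right)}}{C} = \frac{28648}{15965} + \frac{-104 + 2 \left(-6\right)}{\left(- \frac{1}{2}\right) \sqrt{18129}} = 28648 \cdot \frac{1}{15965} + \left(-104 - 12\right) \left(- \frac{2 \sqrt{18129}}{18129}\right) = \frac{28648}{15965} - 116 \left(- \frac{2 \sqrt{18129}}{18129}\right) = \frac{28648}{15965} + \frac{232 \sqrt{18129}}{18129}$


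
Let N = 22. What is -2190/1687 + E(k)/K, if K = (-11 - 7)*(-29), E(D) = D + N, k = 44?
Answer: -171973/146769 ≈ -1.1717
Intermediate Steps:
E(D) = 22 + D (E(D) = D + 22 = 22 + D)
K = 522 (K = -18*(-29) = 522)
-2190/1687 + E(k)/K = -2190/1687 + (22 + 44)/522 = -2190*1/1687 + 66*(1/522) = -2190/1687 + 11/87 = -171973/146769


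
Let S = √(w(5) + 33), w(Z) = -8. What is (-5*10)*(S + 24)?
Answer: -1450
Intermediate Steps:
S = 5 (S = √(-8 + 33) = √25 = 5)
(-5*10)*(S + 24) = (-5*10)*(5 + 24) = -50*29 = -1450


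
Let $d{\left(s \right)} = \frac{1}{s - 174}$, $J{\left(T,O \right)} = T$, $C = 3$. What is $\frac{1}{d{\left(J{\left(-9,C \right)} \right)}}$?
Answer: $-183$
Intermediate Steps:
$d{\left(s \right)} = \frac{1}{-174 + s}$
$\frac{1}{d{\left(J{\left(-9,C \right)} \right)}} = \frac{1}{\frac{1}{-174 - 9}} = \frac{1}{\frac{1}{-183}} = \frac{1}{- \frac{1}{183}} = -183$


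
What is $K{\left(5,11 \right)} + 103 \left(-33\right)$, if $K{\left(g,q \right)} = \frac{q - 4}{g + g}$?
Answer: $- \frac{33983}{10} \approx -3398.3$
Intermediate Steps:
$K{\left(g,q \right)} = \frac{-4 + q}{2 g}$
$K{\left(5,11 \right)} + 103 \left(-33\right) = \frac{-4 + 11}{2 \cdot 5} + 103 \left(-33\right) = \frac{1}{2} \cdot \frac{1}{5} \cdot 7 - 3399 = \frac{7}{10} - 3399 = - \frac{33983}{10}$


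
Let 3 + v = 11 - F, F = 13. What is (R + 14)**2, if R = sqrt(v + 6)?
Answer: 225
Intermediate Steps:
v = -5 (v = -3 + (11 - 1*13) = -3 + (11 - 13) = -3 - 2 = -5)
R = 1 (R = sqrt(-5 + 6) = sqrt(1) = 1)
(R + 14)**2 = (1 + 14)**2 = 15**2 = 225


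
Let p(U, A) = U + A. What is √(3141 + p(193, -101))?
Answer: √3233 ≈ 56.859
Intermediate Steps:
p(U, A) = A + U
√(3141 + p(193, -101)) = √(3141 + (-101 + 193)) = √(3141 + 92) = √3233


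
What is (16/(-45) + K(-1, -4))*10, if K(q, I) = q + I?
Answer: -482/9 ≈ -53.556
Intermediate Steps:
K(q, I) = I + q
(16/(-45) + K(-1, -4))*10 = (16/(-45) + (-4 - 1))*10 = (16*(-1/45) - 5)*10 = (-16/45 - 5)*10 = -241/45*10 = -482/9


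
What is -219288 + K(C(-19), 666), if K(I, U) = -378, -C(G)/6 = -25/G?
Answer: -219666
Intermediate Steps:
C(G) = 150/G (C(G) = -(-150)/G = 150/G)
-219288 + K(C(-19), 666) = -219288 - 378 = -219666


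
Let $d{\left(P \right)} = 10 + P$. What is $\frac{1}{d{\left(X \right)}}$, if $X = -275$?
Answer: $- \frac{1}{265} \approx -0.0037736$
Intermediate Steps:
$\frac{1}{d{\left(X \right)}} = \frac{1}{10 - 275} = \frac{1}{-265} = - \frac{1}{265}$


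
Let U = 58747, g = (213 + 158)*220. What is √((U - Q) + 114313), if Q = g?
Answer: 12*√635 ≈ 302.39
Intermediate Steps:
g = 81620 (g = 371*220 = 81620)
Q = 81620
√((U - Q) + 114313) = √((58747 - 1*81620) + 114313) = √((58747 - 81620) + 114313) = √(-22873 + 114313) = √91440 = 12*√635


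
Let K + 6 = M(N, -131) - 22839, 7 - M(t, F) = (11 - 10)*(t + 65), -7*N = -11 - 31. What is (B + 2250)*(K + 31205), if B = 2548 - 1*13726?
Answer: -74066688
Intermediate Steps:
N = 6 (N = -(-11 - 31)/7 = -⅐*(-42) = 6)
M(t, F) = -58 - t (M(t, F) = 7 - (11 - 10)*(t + 65) = 7 - (65 + t) = 7 + (-65 - t) = -58 - t)
K = -22909 (K = -6 + ((-58 - 1*6) - 22839) = -6 + ((-58 - 6) - 22839) = -6 + (-64 - 22839) = -6 - 22903 = -22909)
B = -11178 (B = 2548 - 13726 = -11178)
(B + 2250)*(K + 31205) = (-11178 + 2250)*(-22909 + 31205) = -8928*8296 = -74066688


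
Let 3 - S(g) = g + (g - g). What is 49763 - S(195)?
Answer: 49955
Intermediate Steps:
S(g) = 3 - g (S(g) = 3 - (g + (g - g)) = 3 - (g + 0) = 3 - g)
49763 - S(195) = 49763 - (3 - 1*195) = 49763 - (3 - 195) = 49763 - 1*(-192) = 49763 + 192 = 49955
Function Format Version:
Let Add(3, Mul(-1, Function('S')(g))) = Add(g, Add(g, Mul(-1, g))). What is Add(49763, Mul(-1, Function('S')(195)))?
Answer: 49955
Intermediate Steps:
Function('S')(g) = Add(3, Mul(-1, g)) (Function('S')(g) = Add(3, Mul(-1, Add(g, Add(g, Mul(-1, g))))) = Add(3, Mul(-1, Add(g, 0))) = Add(3, Mul(-1, g)))
Add(49763, Mul(-1, Function('S')(195))) = Add(49763, Mul(-1, Add(3, Mul(-1, 195)))) = Add(49763, Mul(-1, Add(3, -195))) = Add(49763, Mul(-1, -192)) = Add(49763, 192) = 49955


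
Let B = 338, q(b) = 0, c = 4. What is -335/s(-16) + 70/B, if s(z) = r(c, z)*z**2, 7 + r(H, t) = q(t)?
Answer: 119335/302848 ≈ 0.39404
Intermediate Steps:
r(H, t) = -7 (r(H, t) = -7 + 0 = -7)
s(z) = -7*z**2
-335/s(-16) + 70/B = -335/((-7*(-16)**2)) + 70/338 = -335/((-7*256)) + 70*(1/338) = -335/(-1792) + 35/169 = -335*(-1/1792) + 35/169 = 335/1792 + 35/169 = 119335/302848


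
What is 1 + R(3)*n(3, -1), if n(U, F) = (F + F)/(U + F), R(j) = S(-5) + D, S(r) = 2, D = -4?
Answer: 3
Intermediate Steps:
R(j) = -2 (R(j) = 2 - 4 = -2)
n(U, F) = 2*F/(F + U) (n(U, F) = (2*F)/(F + U) = 2*F/(F + U))
1 + R(3)*n(3, -1) = 1 - 4*(-1)/(-1 + 3) = 1 - 4*(-1)/2 = 1 - 2*(-1) = 1 + 2 = 3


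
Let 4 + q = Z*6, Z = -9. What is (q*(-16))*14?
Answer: 12992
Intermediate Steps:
q = -58 (q = -4 - 9*6 = -4 - 54 = -58)
(q*(-16))*14 = -58*(-16)*14 = 928*14 = 12992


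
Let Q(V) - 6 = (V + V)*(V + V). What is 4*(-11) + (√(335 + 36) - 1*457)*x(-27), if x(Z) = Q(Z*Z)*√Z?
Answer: -44 - 6377310*I*√3*(457 - √371) ≈ -44.0 - 4.8352e+9*I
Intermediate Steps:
Q(V) = 6 + 4*V² (Q(V) = 6 + (V + V)*(V + V) = 6 + (2*V)*(2*V) = 6 + 4*V²)
x(Z) = √Z*(6 + 4*Z⁴) (x(Z) = (6 + 4*(Z*Z)²)*√Z = (6 + 4*(Z²)²)*√Z = (6 + 4*Z⁴)*√Z = √Z*(6 + 4*Z⁴))
4*(-11) + (√(335 + 36) - 1*457)*x(-27) = 4*(-11) + (√(335 + 36) - 1*457)*(√(-27)*(6 + 4*(-27)⁴)) = -44 + (√371 - 457)*((3*I*√3)*(6 + 4*531441)) = -44 + (-457 + √371)*((3*I*√3)*(6 + 2125764)) = -44 + (-457 + √371)*((3*I*√3)*2125770) = -44 + (-457 + √371)*(6377310*I*√3) = -44 + 6377310*I*√3*(-457 + √371)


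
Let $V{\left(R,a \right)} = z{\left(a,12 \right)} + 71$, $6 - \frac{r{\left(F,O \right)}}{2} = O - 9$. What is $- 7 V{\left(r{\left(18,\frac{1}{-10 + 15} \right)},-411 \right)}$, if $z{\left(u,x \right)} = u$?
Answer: $2380$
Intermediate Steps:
$r{\left(F,O \right)} = 30 - 2 O$ ($r{\left(F,O \right)} = 12 - 2 \left(O - 9\right) = 12 - 2 \left(-9 + O\right) = 12 - \left(-18 + 2 O\right) = 30 - 2 O$)
$V{\left(R,a \right)} = 71 + a$ ($V{\left(R,a \right)} = a + 71 = 71 + a$)
$- 7 V{\left(r{\left(18,\frac{1}{-10 + 15} \right)},-411 \right)} = - 7 \left(71 - 411\right) = \left(-7\right) \left(-340\right) = 2380$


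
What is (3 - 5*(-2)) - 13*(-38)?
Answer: 507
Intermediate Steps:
(3 - 5*(-2)) - 13*(-38) = (3 + 10) + 494 = 13 + 494 = 507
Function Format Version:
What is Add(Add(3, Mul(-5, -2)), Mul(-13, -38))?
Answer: 507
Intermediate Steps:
Add(Add(3, Mul(-5, -2)), Mul(-13, -38)) = Add(Add(3, 10), 494) = Add(13, 494) = 507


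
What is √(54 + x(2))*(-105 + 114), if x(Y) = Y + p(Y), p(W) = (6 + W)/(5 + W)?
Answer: 180*√7/7 ≈ 68.034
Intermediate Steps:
p(W) = (6 + W)/(5 + W)
x(Y) = Y + (6 + Y)/(5 + Y)
√(54 + x(2))*(-105 + 114) = √(54 + (6 + 2 + 2*(5 + 2))/(5 + 2))*(-105 + 114) = √(54 + (6 + 2 + 2*7)/7)*9 = √(54 + (6 + 2 + 14)/7)*9 = √(54 + (⅐)*22)*9 = √(54 + 22/7)*9 = √(400/7)*9 = (20*√7/7)*9 = 180*√7/7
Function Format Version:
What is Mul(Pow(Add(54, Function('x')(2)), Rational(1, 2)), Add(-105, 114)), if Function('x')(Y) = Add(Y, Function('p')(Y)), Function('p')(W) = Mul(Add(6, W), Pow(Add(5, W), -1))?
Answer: Mul(Rational(180, 7), Pow(7, Rational(1, 2))) ≈ 68.034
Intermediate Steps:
Function('p')(W) = Mul(Pow(Add(5, W), -1), Add(6, W))
Function('x')(Y) = Add(Y, Mul(Pow(Add(5, Y), -1), Add(6, Y)))
Mul(Pow(Add(54, Function('x')(2)), Rational(1, 2)), Add(-105, 114)) = Mul(Pow(Add(54, Mul(Pow(Add(5, 2), -1), Add(6, 2, Mul(2, Add(5, 2))))), Rational(1, 2)), Add(-105, 114)) = Mul(Pow(Add(54, Mul(Pow(7, -1), Add(6, 2, Mul(2, 7)))), Rational(1, 2)), 9) = Mul(Pow(Add(54, Mul(Rational(1, 7), Add(6, 2, 14))), Rational(1, 2)), 9) = Mul(Pow(Add(54, Mul(Rational(1, 7), 22)), Rational(1, 2)), 9) = Mul(Pow(Add(54, Rational(22, 7)), Rational(1, 2)), 9) = Mul(Pow(Rational(400, 7), Rational(1, 2)), 9) = Mul(Mul(Rational(20, 7), Pow(7, Rational(1, 2))), 9) = Mul(Rational(180, 7), Pow(7, Rational(1, 2)))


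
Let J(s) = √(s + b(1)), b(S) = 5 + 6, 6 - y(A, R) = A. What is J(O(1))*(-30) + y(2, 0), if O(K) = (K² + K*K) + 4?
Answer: 4 - 30*√17 ≈ -119.69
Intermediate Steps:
y(A, R) = 6 - A
b(S) = 11
O(K) = 4 + 2*K² (O(K) = (K² + K²) + 4 = 2*K² + 4 = 4 + 2*K²)
J(s) = √(11 + s) (J(s) = √(s + 11) = √(11 + s))
J(O(1))*(-30) + y(2, 0) = √(11 + (4 + 2*1²))*(-30) + (6 - 1*2) = √(11 + (4 + 2*1))*(-30) + (6 - 2) = √(11 + (4 + 2))*(-30) + 4 = √(11 + 6)*(-30) + 4 = √17*(-30) + 4 = -30*√17 + 4 = 4 - 30*√17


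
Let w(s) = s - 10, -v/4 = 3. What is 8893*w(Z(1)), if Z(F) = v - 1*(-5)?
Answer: -151181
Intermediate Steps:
v = -12 (v = -4*3 = -12)
Z(F) = -7 (Z(F) = -12 - 1*(-5) = -12 + 5 = -7)
w(s) = -10 + s
8893*w(Z(1)) = 8893*(-10 - 7) = 8893*(-17) = -151181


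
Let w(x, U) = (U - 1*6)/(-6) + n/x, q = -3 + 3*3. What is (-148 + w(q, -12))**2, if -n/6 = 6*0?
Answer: 21025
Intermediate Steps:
n = 0 (n = -36*0 = -6*0 = 0)
q = 6 (q = -3 + 9 = 6)
w(x, U) = 1 - U/6 (w(x, U) = (U - 1*6)/(-6) + 0/x = (U - 6)*(-1/6) + 0 = (-6 + U)*(-1/6) + 0 = (1 - U/6) + 0 = 1 - U/6)
(-148 + w(q, -12))**2 = (-148 + (1 - 1/6*(-12)))**2 = (-148 + (1 + 2))**2 = (-148 + 3)**2 = (-145)**2 = 21025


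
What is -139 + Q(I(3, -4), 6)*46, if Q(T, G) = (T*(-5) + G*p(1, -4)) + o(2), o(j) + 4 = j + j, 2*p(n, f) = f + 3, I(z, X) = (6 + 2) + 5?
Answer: -3267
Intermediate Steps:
I(z, X) = 13 (I(z, X) = 8 + 5 = 13)
p(n, f) = 3/2 + f/2 (p(n, f) = (f + 3)/2 = (3 + f)/2 = 3/2 + f/2)
o(j) = -4 + 2*j (o(j) = -4 + (j + j) = -4 + 2*j)
Q(T, G) = -5*T - G/2 (Q(T, G) = (T*(-5) + G*(3/2 + (½)*(-4))) + (-4 + 2*2) = (-5*T + G*(3/2 - 2)) + (-4 + 4) = (-5*T + G*(-½)) + 0 = (-5*T - G/2) + 0 = -5*T - G/2)
-139 + Q(I(3, -4), 6)*46 = -139 + (-5*13 - ½*6)*46 = -139 + (-65 - 3)*46 = -139 - 68*46 = -139 - 3128 = -3267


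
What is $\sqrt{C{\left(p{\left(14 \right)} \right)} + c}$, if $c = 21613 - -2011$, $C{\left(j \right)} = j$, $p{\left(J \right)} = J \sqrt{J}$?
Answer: $\sqrt{23624 + 14 \sqrt{14}} \approx 153.87$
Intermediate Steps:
$p{\left(J \right)} = J^{\frac{3}{2}}$
$c = 23624$ ($c = 21613 + 2011 = 23624$)
$\sqrt{C{\left(p{\left(14 \right)} \right)} + c} = \sqrt{14^{\frac{3}{2}} + 23624} = \sqrt{14 \sqrt{14} + 23624} = \sqrt{23624 + 14 \sqrt{14}}$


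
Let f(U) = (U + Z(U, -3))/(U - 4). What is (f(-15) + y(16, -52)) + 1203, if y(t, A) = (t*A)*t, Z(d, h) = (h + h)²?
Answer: -230092/19 ≈ -12110.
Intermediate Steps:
Z(d, h) = 4*h² (Z(d, h) = (2*h)² = 4*h²)
y(t, A) = A*t² (y(t, A) = (A*t)*t = A*t²)
f(U) = (36 + U)/(-4 + U) (f(U) = (U + 4*(-3)²)/(U - 4) = (U + 4*9)/(-4 + U) = (U + 36)/(-4 + U) = (36 + U)/(-4 + U))
(f(-15) + y(16, -52)) + 1203 = ((36 - 15)/(-4 - 15) - 52*16²) + 1203 = (21/(-19) - 52*256) + 1203 = (-1/19*21 - 13312) + 1203 = (-21/19 - 13312) + 1203 = -252949/19 + 1203 = -230092/19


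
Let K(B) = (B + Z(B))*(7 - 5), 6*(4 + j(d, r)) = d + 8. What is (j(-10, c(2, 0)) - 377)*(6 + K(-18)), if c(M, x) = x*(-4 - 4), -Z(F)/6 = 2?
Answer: 20592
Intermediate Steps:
Z(F) = -12 (Z(F) = -6*2 = -12)
c(M, x) = -8*x (c(M, x) = x*(-8) = -8*x)
j(d, r) = -8/3 + d/6 (j(d, r) = -4 + (d + 8)/6 = -4 + (8 + d)/6 = -4 + (4/3 + d/6) = -8/3 + d/6)
K(B) = -24 + 2*B (K(B) = (B - 12)*(7 - 5) = (-12 + B)*2 = -24 + 2*B)
(j(-10, c(2, 0)) - 377)*(6 + K(-18)) = ((-8/3 + (⅙)*(-10)) - 377)*(6 + (-24 + 2*(-18))) = ((-8/3 - 5/3) - 377)*(6 + (-24 - 36)) = (-13/3 - 377)*(6 - 60) = -1144/3*(-54) = 20592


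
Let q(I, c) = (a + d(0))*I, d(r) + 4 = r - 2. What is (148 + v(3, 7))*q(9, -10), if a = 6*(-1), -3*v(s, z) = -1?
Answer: -16020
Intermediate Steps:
v(s, z) = 1/3 (v(s, z) = -1/3*(-1) = 1/3)
d(r) = -6 + r (d(r) = -4 + (r - 2) = -4 + (-2 + r) = -6 + r)
a = -6
q(I, c) = -12*I (q(I, c) = (-6 + (-6 + 0))*I = (-6 - 6)*I = -12*I)
(148 + v(3, 7))*q(9, -10) = (148 + 1/3)*(-12*9) = (445/3)*(-108) = -16020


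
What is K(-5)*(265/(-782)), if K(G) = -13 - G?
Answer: 1060/391 ≈ 2.7110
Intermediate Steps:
K(-5)*(265/(-782)) = (-13 - 1*(-5))*(265/(-782)) = (-13 + 5)*(265*(-1/782)) = -8*(-265/782) = 1060/391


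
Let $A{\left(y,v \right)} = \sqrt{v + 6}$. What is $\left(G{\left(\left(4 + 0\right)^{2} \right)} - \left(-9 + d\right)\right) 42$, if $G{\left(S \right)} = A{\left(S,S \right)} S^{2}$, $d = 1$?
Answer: $336 + 10752 \sqrt{22} \approx 50767.0$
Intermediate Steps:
$A{\left(y,v \right)} = \sqrt{6 + v}$
$G{\left(S \right)} = S^{2} \sqrt{6 + S}$ ($G{\left(S \right)} = \sqrt{6 + S} S^{2} = S^{2} \sqrt{6 + S}$)
$\left(G{\left(\left(4 + 0\right)^{2} \right)} - \left(-9 + d\right)\right) 42 = \left(\left(\left(4 + 0\right)^{2}\right)^{2} \sqrt{6 + \left(4 + 0\right)^{2}} + \left(9 - 1\right)\right) 42 = \left(\left(4^{2}\right)^{2} \sqrt{6 + 4^{2}} + \left(9 - 1\right)\right) 42 = \left(16^{2} \sqrt{6 + 16} + 8\right) 42 = \left(256 \sqrt{22} + 8\right) 42 = \left(8 + 256 \sqrt{22}\right) 42 = 336 + 10752 \sqrt{22}$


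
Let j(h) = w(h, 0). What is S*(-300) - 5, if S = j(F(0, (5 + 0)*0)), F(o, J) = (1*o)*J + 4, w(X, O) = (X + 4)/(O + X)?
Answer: -605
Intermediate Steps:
w(X, O) = (4 + X)/(O + X)
F(o, J) = 4 + J*o (F(o, J) = o*J + 4 = J*o + 4 = 4 + J*o)
j(h) = (4 + h)/h (j(h) = (4 + h)/(0 + h) = (4 + h)/h)
S = 2 (S = (4 + (4 + ((5 + 0)*0)*0))/(4 + ((5 + 0)*0)*0) = (4 + (4 + (5*0)*0))/(4 + (5*0)*0) = (4 + (4 + 0*0))/(4 + 0*0) = (4 + (4 + 0))/(4 + 0) = (4 + 4)/4 = (1/4)*8 = 2)
S*(-300) - 5 = 2*(-300) - 5 = -600 - 5 = -605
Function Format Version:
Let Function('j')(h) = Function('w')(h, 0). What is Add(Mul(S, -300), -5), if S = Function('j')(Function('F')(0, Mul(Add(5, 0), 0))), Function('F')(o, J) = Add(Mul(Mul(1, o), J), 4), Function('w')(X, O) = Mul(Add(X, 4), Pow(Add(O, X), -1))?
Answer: -605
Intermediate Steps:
Function('w')(X, O) = Mul(Pow(Add(O, X), -1), Add(4, X)) (Function('w')(X, O) = Mul(Add(4, X), Pow(Add(O, X), -1)) = Mul(Pow(Add(O, X), -1), Add(4, X)))
Function('F')(o, J) = Add(4, Mul(J, o)) (Function('F')(o, J) = Add(Mul(o, J), 4) = Add(Mul(J, o), 4) = Add(4, Mul(J, o)))
Function('j')(h) = Mul(Pow(h, -1), Add(4, h)) (Function('j')(h) = Mul(Pow(Add(0, h), -1), Add(4, h)) = Mul(Pow(h, -1), Add(4, h)))
S = 2 (S = Mul(Pow(Add(4, Mul(Mul(Add(5, 0), 0), 0)), -1), Add(4, Add(4, Mul(Mul(Add(5, 0), 0), 0)))) = Mul(Pow(Add(4, Mul(Mul(5, 0), 0)), -1), Add(4, Add(4, Mul(Mul(5, 0), 0)))) = Mul(Pow(Add(4, Mul(0, 0)), -1), Add(4, Add(4, Mul(0, 0)))) = Mul(Pow(Add(4, 0), -1), Add(4, Add(4, 0))) = Mul(Pow(4, -1), Add(4, 4)) = Mul(Rational(1, 4), 8) = 2)
Add(Mul(S, -300), -5) = Add(Mul(2, -300), -5) = Add(-600, -5) = -605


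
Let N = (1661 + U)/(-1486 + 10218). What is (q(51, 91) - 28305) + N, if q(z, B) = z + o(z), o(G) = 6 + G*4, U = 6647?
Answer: -61217975/2183 ≈ -28043.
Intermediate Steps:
o(G) = 6 + 4*G
q(z, B) = 6 + 5*z (q(z, B) = z + (6 + 4*z) = 6 + 5*z)
N = 2077/2183 (N = (1661 + 6647)/(-1486 + 10218) = 8308/8732 = 8308*(1/8732) = 2077/2183 ≈ 0.95144)
(q(51, 91) - 28305) + N = ((6 + 5*51) - 28305) + 2077/2183 = ((6 + 255) - 28305) + 2077/2183 = (261 - 28305) + 2077/2183 = -28044 + 2077/2183 = -61217975/2183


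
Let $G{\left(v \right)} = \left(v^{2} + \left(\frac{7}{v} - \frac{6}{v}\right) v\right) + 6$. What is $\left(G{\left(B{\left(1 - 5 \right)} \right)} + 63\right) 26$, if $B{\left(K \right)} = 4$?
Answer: $2236$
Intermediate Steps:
$G{\left(v \right)} = 7 + v^{2}$ ($G{\left(v \right)} = \left(v^{2} + \frac{v}{v}\right) + 6 = \left(v^{2} + 1\right) + 6 = \left(1 + v^{2}\right) + 6 = 7 + v^{2}$)
$\left(G{\left(B{\left(1 - 5 \right)} \right)} + 63\right) 26 = \left(\left(7 + 4^{2}\right) + 63\right) 26 = \left(\left(7 + 16\right) + 63\right) 26 = \left(23 + 63\right) 26 = 86 \cdot 26 = 2236$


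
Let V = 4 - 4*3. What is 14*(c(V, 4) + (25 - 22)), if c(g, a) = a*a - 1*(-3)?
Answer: 308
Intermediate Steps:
V = -8 (V = 4 - 12 = -8)
c(g, a) = 3 + a² (c(g, a) = a² + 3 = 3 + a²)
14*(c(V, 4) + (25 - 22)) = 14*((3 + 4²) + (25 - 22)) = 14*((3 + 16) + 3) = 14*(19 + 3) = 14*22 = 308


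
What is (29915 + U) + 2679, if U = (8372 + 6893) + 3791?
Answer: 51650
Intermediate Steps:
U = 19056 (U = 15265 + 3791 = 19056)
(29915 + U) + 2679 = (29915 + 19056) + 2679 = 48971 + 2679 = 51650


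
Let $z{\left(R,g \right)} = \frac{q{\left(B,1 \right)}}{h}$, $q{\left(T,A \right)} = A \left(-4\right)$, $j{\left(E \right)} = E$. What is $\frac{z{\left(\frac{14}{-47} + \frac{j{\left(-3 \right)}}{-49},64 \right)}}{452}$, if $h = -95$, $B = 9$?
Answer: $\frac{1}{10735} \approx 9.3153 \cdot 10^{-5}$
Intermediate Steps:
$q{\left(T,A \right)} = - 4 A$
$z{\left(R,g \right)} = \frac{4}{95}$ ($z{\left(R,g \right)} = \frac{\left(-4\right) 1}{-95} = \left(-4\right) \left(- \frac{1}{95}\right) = \frac{4}{95}$)
$\frac{z{\left(\frac{14}{-47} + \frac{j{\left(-3 \right)}}{-49},64 \right)}}{452} = \frac{4}{95 \cdot 452} = \frac{4}{95} \cdot \frac{1}{452} = \frac{1}{10735}$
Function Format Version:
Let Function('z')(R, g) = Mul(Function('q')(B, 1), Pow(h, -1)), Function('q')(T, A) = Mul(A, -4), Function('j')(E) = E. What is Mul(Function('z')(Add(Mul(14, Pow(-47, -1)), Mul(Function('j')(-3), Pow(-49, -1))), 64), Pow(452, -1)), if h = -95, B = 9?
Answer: Rational(1, 10735) ≈ 9.3153e-5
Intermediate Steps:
Function('q')(T, A) = Mul(-4, A)
Function('z')(R, g) = Rational(4, 95) (Function('z')(R, g) = Mul(Mul(-4, 1), Pow(-95, -1)) = Mul(-4, Rational(-1, 95)) = Rational(4, 95))
Mul(Function('z')(Add(Mul(14, Pow(-47, -1)), Mul(Function('j')(-3), Pow(-49, -1))), 64), Pow(452, -1)) = Mul(Rational(4, 95), Pow(452, -1)) = Mul(Rational(4, 95), Rational(1, 452)) = Rational(1, 10735)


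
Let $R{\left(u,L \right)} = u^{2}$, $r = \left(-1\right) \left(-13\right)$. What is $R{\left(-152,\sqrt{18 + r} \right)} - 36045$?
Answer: $-12941$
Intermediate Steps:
$r = 13$
$R{\left(-152,\sqrt{18 + r} \right)} - 36045 = \left(-152\right)^{2} - 36045 = 23104 - 36045 = -12941$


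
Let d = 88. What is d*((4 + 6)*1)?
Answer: 880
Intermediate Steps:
d*((4 + 6)*1) = 88*((4 + 6)*1) = 88*(10*1) = 88*10 = 880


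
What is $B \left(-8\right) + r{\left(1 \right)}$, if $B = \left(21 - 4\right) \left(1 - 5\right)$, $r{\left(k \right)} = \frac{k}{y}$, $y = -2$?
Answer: $\frac{1087}{2} \approx 543.5$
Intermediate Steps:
$r{\left(k \right)} = - \frac{k}{2}$ ($r{\left(k \right)} = \frac{k}{-2} = k \left(- \frac{1}{2}\right) = - \frac{k}{2}$)
$B = -68$ ($B = 17 \left(-4\right) = -68$)
$B \left(-8\right) + r{\left(1 \right)} = \left(-68\right) \left(-8\right) - \frac{1}{2} = 544 - \frac{1}{2} = \frac{1087}{2}$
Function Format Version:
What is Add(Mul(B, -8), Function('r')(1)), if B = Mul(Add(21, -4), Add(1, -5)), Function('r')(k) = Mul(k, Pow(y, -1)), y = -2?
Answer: Rational(1087, 2) ≈ 543.50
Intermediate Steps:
Function('r')(k) = Mul(Rational(-1, 2), k) (Function('r')(k) = Mul(k, Pow(-2, -1)) = Mul(k, Rational(-1, 2)) = Mul(Rational(-1, 2), k))
B = -68 (B = Mul(17, -4) = -68)
Add(Mul(B, -8), Function('r')(1)) = Add(Mul(-68, -8), Mul(Rational(-1, 2), 1)) = Add(544, Rational(-1, 2)) = Rational(1087, 2)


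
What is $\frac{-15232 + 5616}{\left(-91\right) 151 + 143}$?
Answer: $\frac{4808}{6799} \approx 0.70716$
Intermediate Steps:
$\frac{-15232 + 5616}{\left(-91\right) 151 + 143} = - \frac{9616}{-13741 + 143} = - \frac{9616}{-13598} = \left(-9616\right) \left(- \frac{1}{13598}\right) = \frac{4808}{6799}$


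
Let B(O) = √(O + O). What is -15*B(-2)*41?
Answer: -1230*I ≈ -1230.0*I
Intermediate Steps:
B(O) = √2*√O (B(O) = √(2*O) = √2*√O)
-15*B(-2)*41 = -15*√2*√(-2)*41 = -15*√2*I*√2*41 = -30*I*41 = -1230*I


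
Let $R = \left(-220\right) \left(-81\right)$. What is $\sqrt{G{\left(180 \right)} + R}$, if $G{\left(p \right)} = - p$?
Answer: $42 \sqrt{10} \approx 132.82$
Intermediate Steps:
$R = 17820$
$\sqrt{G{\left(180 \right)} + R} = \sqrt{\left(-1\right) 180 + 17820} = \sqrt{-180 + 17820} = \sqrt{17640} = 42 \sqrt{10}$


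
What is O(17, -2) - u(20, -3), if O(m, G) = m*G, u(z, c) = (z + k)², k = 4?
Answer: -610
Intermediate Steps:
u(z, c) = (4 + z)² (u(z, c) = (z + 4)² = (4 + z)²)
O(m, G) = G*m
O(17, -2) - u(20, -3) = -2*17 - (4 + 20)² = -34 - 1*24² = -34 - 1*576 = -34 - 576 = -610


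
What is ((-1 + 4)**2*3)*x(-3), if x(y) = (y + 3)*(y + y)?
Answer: 0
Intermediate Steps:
x(y) = 2*y*(3 + y) (x(y) = (3 + y)*(2*y) = 2*y*(3 + y))
((-1 + 4)**2*3)*x(-3) = ((-1 + 4)**2*3)*(2*(-3)*(3 - 3)) = (3**2*3)*(2*(-3)*0) = (9*3)*0 = 27*0 = 0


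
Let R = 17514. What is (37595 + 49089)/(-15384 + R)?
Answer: 43342/1065 ≈ 40.697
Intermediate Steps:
(37595 + 49089)/(-15384 + R) = (37595 + 49089)/(-15384 + 17514) = 86684/2130 = 86684*(1/2130) = 43342/1065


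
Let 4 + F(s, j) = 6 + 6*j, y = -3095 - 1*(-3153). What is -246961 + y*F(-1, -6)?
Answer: -248933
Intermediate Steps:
y = 58 (y = -3095 + 3153 = 58)
F(s, j) = 2 + 6*j (F(s, j) = -4 + (6 + 6*j) = 2 + 6*j)
-246961 + y*F(-1, -6) = -246961 + 58*(2 + 6*(-6)) = -246961 + 58*(2 - 36) = -246961 + 58*(-34) = -246961 - 1972 = -248933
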